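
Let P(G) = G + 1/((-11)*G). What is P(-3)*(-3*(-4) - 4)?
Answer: -784/33 ≈ -23.758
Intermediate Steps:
P(G) = G - 1/(11*G)
P(-3)*(-3*(-4) - 4) = (-3 - 1/11/(-3))*(-3*(-4) - 4) = (-3 - 1/11*(-⅓))*(12 - 4) = (-3 + 1/33)*8 = -98/33*8 = -784/33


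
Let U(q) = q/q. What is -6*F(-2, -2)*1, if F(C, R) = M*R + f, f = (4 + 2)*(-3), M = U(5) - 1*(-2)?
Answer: 144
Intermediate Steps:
U(q) = 1
M = 3 (M = 1 - 1*(-2) = 1 + 2 = 3)
f = -18 (f = 6*(-3) = -18)
F(C, R) = -18 + 3*R (F(C, R) = 3*R - 18 = -18 + 3*R)
-6*F(-2, -2)*1 = -6*(-18 + 3*(-2))*1 = -6*(-18 - 6)*1 = -6*(-24)*1 = 144*1 = 144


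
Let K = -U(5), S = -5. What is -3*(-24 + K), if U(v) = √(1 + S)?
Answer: 72 + 6*I ≈ 72.0 + 6.0*I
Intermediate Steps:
U(v) = 2*I (U(v) = √(1 - 5) = √(-4) = 2*I)
K = -2*I ≈ -2.0*I
-3*(-24 + K) = -3*(-24 - 2*I) = 72 + 6*I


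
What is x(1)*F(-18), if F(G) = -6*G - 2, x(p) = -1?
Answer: -106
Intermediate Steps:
F(G) = -2 - 6*G (F(G) = -6*G - 2 = -2 - 6*G)
x(1)*F(-18) = -(-2 - 6*(-18)) = -(-2 + 108) = -1*106 = -106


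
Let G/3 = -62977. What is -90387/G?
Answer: 30129/62977 ≈ 0.47841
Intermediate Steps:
G = -188931 (G = 3*(-62977) = -188931)
-90387/G = -90387/(-188931) = -90387*(-1/188931) = 30129/62977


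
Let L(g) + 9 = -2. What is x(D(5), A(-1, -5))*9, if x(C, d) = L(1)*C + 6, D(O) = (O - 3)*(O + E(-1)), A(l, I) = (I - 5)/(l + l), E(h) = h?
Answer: -738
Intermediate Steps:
L(g) = -11 (L(g) = -9 - 2 = -11)
A(l, I) = (-5 + I)/(2*l) (A(l, I) = (-5 + I)/((2*l)) = (-5 + I)*(1/(2*l)) = (-5 + I)/(2*l))
D(O) = (-1 + O)*(-3 + O) (D(O) = (O - 3)*(O - 1) = (-3 + O)*(-1 + O) = (-1 + O)*(-3 + O))
x(C, d) = 6 - 11*C (x(C, d) = -11*C + 6 = 6 - 11*C)
x(D(5), A(-1, -5))*9 = (6 - 11*(3 + 5**2 - 4*5))*9 = (6 - 11*(3 + 25 - 20))*9 = (6 - 11*8)*9 = (6 - 88)*9 = -82*9 = -738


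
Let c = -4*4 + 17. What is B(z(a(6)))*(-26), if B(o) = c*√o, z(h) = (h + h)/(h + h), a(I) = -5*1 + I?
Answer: -26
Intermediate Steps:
c = 1 (c = -16 + 17 = 1)
a(I) = -5 + I
z(h) = 1 (z(h) = (2*h)/((2*h)) = (2*h)*(1/(2*h)) = 1)
B(o) = √o (B(o) = 1*√o = √o)
B(z(a(6)))*(-26) = √1*(-26) = 1*(-26) = -26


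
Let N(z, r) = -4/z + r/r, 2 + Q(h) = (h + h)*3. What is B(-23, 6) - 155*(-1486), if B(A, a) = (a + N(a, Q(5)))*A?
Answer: 690553/3 ≈ 2.3018e+5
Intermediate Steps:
Q(h) = -2 + 6*h (Q(h) = -2 + (h + h)*3 = -2 + (2*h)*3 = -2 + 6*h)
N(z, r) = 1 - 4/z (N(z, r) = -4/z + 1 = 1 - 4/z)
B(A, a) = A*(a + (-4 + a)/a) (B(A, a) = (a + (-4 + a)/a)*A = A*(a + (-4 + a)/a))
B(-23, 6) - 155*(-1486) = -23*(-4 + 6 + 6**2)/6 - 155*(-1486) = -23*1/6*(-4 + 6 + 36) + 230330 = -23*1/6*38 + 230330 = -437/3 + 230330 = 690553/3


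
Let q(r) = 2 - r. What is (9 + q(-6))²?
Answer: 289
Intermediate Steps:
(9 + q(-6))² = (9 + (2 - 1*(-6)))² = (9 + (2 + 6))² = (9 + 8)² = 17² = 289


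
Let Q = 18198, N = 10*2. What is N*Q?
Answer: 363960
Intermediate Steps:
N = 20
N*Q = 20*18198 = 363960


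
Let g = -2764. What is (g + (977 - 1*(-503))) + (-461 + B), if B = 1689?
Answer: -56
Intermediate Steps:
(g + (977 - 1*(-503))) + (-461 + B) = (-2764 + (977 - 1*(-503))) + (-461 + 1689) = (-2764 + (977 + 503)) + 1228 = (-2764 + 1480) + 1228 = -1284 + 1228 = -56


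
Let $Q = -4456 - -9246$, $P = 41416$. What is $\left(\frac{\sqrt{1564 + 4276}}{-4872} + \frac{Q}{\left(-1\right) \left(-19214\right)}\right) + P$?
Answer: $\frac{397885907}{9607} - \frac{\sqrt{365}}{1218} \approx 41416.0$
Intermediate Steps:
$Q = 4790$ ($Q = -4456 + 9246 = 4790$)
$\left(\frac{\sqrt{1564 + 4276}}{-4872} + \frac{Q}{\left(-1\right) \left(-19214\right)}\right) + P = \left(\frac{\sqrt{1564 + 4276}}{-4872} + \frac{4790}{\left(-1\right) \left(-19214\right)}\right) + 41416 = \left(\sqrt{5840} \left(- \frac{1}{4872}\right) + \frac{4790}{19214}\right) + 41416 = \left(4 \sqrt{365} \left(- \frac{1}{4872}\right) + 4790 \cdot \frac{1}{19214}\right) + 41416 = \left(- \frac{\sqrt{365}}{1218} + \frac{2395}{9607}\right) + 41416 = \left(\frac{2395}{9607} - \frac{\sqrt{365}}{1218}\right) + 41416 = \frac{397885907}{9607} - \frac{\sqrt{365}}{1218}$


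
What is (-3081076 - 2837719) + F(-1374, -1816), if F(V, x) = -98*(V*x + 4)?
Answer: -250447219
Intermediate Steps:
F(V, x) = -392 - 98*V*x (F(V, x) = -98*(4 + V*x) = -392 - 98*V*x)
(-3081076 - 2837719) + F(-1374, -1816) = (-3081076 - 2837719) + (-392 - 98*(-1374)*(-1816)) = -5918795 + (-392 - 244528032) = -5918795 - 244528424 = -250447219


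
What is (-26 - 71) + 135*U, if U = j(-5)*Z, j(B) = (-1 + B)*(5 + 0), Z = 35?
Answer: -141847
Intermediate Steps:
j(B) = -5 + 5*B (j(B) = (-1 + B)*5 = -5 + 5*B)
U = -1050 (U = (-5 + 5*(-5))*35 = (-5 - 25)*35 = -30*35 = -1050)
(-26 - 71) + 135*U = (-26 - 71) + 135*(-1050) = -97 - 141750 = -141847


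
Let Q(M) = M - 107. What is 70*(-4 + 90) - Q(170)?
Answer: 5957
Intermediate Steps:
Q(M) = -107 + M
70*(-4 + 90) - Q(170) = 70*(-4 + 90) - (-107 + 170) = 70*86 - 1*63 = 6020 - 63 = 5957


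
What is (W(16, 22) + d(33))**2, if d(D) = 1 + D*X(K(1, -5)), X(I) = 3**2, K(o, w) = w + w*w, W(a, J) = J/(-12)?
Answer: 3157729/36 ≈ 87715.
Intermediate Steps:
W(a, J) = -J/12 (W(a, J) = J*(-1/12) = -J/12)
K(o, w) = w + w**2
X(I) = 9
d(D) = 1 + 9*D (d(D) = 1 + D*9 = 1 + 9*D)
(W(16, 22) + d(33))**2 = (-1/12*22 + (1 + 9*33))**2 = (-11/6 + (1 + 297))**2 = (-11/6 + 298)**2 = (1777/6)**2 = 3157729/36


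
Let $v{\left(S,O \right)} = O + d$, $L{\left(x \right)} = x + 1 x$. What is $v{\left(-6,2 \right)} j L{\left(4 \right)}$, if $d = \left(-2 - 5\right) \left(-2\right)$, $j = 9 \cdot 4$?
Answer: $4608$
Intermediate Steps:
$j = 36$
$L{\left(x \right)} = 2 x$ ($L{\left(x \right)} = x + x = 2 x$)
$d = 14$ ($d = \left(-7\right) \left(-2\right) = 14$)
$v{\left(S,O \right)} = 14 + O$ ($v{\left(S,O \right)} = O + 14 = 14 + O$)
$v{\left(-6,2 \right)} j L{\left(4 \right)} = \left(14 + 2\right) 36 \cdot 2 \cdot 4 = 16 \cdot 36 \cdot 8 = 576 \cdot 8 = 4608$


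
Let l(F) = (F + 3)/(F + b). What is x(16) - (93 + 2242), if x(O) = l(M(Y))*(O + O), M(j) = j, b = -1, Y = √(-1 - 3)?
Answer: -11643/5 - 256*I/5 ≈ -2328.6 - 51.2*I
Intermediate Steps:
Y = 2*I (Y = √(-4) = 2*I ≈ 2.0*I)
l(F) = (3 + F)/(-1 + F) (l(F) = (F + 3)/(F - 1) = (3 + F)/(-1 + F))
x(O) = 2*O*(-1 - 2*I)*(3 + 2*I)/5 (x(O) = ((3 + 2*I)/(-1 + 2*I))*(O + O) = (((-1 - 2*I)/5)*(3 + 2*I))*(2*O) = ((-1 - 2*I)*(3 + 2*I)/5)*(2*O) = 2*O*(-1 - 2*I)*(3 + 2*I)/5)
x(16) - (93 + 2242) = (⅕)*16*(2 - I)*(4 - 6*I) - (93 + 2242) = 16*(2 - I)*(4 - 6*I)/5 - 1*2335 = 16*(2 - I)*(4 - 6*I)/5 - 2335 = -2335 + 16*(2 - I)*(4 - 6*I)/5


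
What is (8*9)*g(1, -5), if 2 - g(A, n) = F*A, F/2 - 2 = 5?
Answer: -864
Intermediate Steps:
F = 14 (F = 4 + 2*5 = 4 + 10 = 14)
g(A, n) = 2 - 14*A
(8*9)*g(1, -5) = (8*9)*(2 - 14*1) = 72*(2 - 14) = 72*(-12) = -864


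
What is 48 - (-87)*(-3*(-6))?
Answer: 1614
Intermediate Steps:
48 - (-87)*(-3*(-6)) = 48 - (-87)*18 = 48 - 87*(-18) = 48 + 1566 = 1614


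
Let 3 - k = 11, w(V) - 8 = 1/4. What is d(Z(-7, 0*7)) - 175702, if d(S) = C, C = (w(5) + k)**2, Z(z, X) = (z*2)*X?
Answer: -2811231/16 ≈ -1.7570e+5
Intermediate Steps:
w(V) = 33/4 (w(V) = 8 + 1/4 = 33/4)
k = -8 (k = 3 - 1*11 = 3 - 11 = -8)
Z(z, X) = 2*X*z (Z(z, X) = (2*z)*X = 2*X*z)
C = 1/16 (C = (33/4 - 8)**2 = (1/4)**2 = 1/16 ≈ 0.062500)
d(S) = 1/16
d(Z(-7, 0*7)) - 175702 = 1/16 - 175702 = -2811231/16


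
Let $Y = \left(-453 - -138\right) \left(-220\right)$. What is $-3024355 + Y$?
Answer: $-2955055$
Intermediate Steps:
$Y = 69300$ ($Y = \left(-453 + 138\right) \left(-220\right) = \left(-315\right) \left(-220\right) = 69300$)
$-3024355 + Y = -3024355 + 69300 = -2955055$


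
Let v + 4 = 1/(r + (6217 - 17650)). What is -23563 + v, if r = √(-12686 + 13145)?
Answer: -1026837996481/43571010 - √51/43571010 ≈ -23567.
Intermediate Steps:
r = 3*√51 (r = √459 = 3*√51 ≈ 21.424)
v = -4 + 1/(-11433 + 3*√51) (v = -4 + 1/(3*√51 + (6217 - 17650)) = -4 + 1/(3*√51 - 11433) = -4 + 1/(-11433 + 3*√51) ≈ -4.0001)
-23563 + v = -23563 + (-174287851/43571010 - √51/43571010) = -1026837996481/43571010 - √51/43571010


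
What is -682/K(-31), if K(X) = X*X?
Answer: -22/31 ≈ -0.70968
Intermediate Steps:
K(X) = X²
-682/K(-31) = -682/((-31)²) = -682/961 = -682*1/961 = -22/31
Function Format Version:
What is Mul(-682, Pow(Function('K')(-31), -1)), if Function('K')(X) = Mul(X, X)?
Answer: Rational(-22, 31) ≈ -0.70968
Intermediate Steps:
Function('K')(X) = Pow(X, 2)
Mul(-682, Pow(Function('K')(-31), -1)) = Mul(-682, Pow(Pow(-31, 2), -1)) = Mul(-682, Pow(961, -1)) = Mul(-682, Rational(1, 961)) = Rational(-22, 31)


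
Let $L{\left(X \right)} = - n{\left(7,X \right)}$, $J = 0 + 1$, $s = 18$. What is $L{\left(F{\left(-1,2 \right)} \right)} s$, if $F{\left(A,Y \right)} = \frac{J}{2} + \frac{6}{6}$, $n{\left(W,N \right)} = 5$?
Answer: $-90$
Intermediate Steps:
$J = 1$
$F{\left(A,Y \right)} = \frac{3}{2}$ ($F{\left(A,Y \right)} = 1 \cdot \frac{1}{2} + \frac{6}{6} = 1 \cdot \frac{1}{2} + 6 \cdot \frac{1}{6} = \frac{1}{2} + 1 = \frac{3}{2}$)
$L{\left(X \right)} = -5$ ($L{\left(X \right)} = \left(-1\right) 5 = -5$)
$L{\left(F{\left(-1,2 \right)} \right)} s = \left(-5\right) 18 = -90$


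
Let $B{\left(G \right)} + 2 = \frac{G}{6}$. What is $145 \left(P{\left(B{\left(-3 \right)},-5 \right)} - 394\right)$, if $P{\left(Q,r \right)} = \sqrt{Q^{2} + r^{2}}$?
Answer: $-57130 + \frac{725 \sqrt{5}}{2} \approx -56319.0$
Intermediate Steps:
$B{\left(G \right)} = -2 + \frac{G}{6}$
$145 \left(P{\left(B{\left(-3 \right)},-5 \right)} - 394\right) = 145 \left(\sqrt{\left(-2 + \frac{1}{6} \left(-3\right)\right)^{2} + \left(-5\right)^{2}} - 394\right) = 145 \left(\sqrt{\left(-2 - \frac{1}{2}\right)^{2} + 25} - 394\right) = 145 \left(\sqrt{\left(- \frac{5}{2}\right)^{2} + 25} - 394\right) = 145 \left(\sqrt{\frac{25}{4} + 25} - 394\right) = 145 \left(\sqrt{\frac{125}{4}} - 394\right) = 145 \left(\frac{5 \sqrt{5}}{2} - 394\right) = 145 \left(-394 + \frac{5 \sqrt{5}}{2}\right) = -57130 + \frac{725 \sqrt{5}}{2}$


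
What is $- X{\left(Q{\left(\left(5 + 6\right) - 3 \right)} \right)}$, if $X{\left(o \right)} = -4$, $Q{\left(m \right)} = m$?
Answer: $4$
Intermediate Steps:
$- X{\left(Q{\left(\left(5 + 6\right) - 3 \right)} \right)} = \left(-1\right) \left(-4\right) = 4$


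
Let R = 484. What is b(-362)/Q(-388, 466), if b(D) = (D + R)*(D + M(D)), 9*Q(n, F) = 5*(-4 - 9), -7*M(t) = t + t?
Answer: 397476/91 ≈ 4367.9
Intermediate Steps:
M(t) = -2*t/7 (M(t) = -(t + t)/7 = -2*t/7)
Q(n, F) = -65/9 (Q(n, F) = (5*(-4 - 9))/9 = (5*(-13))/9 = (1/9)*(-65) = -65/9)
b(D) = 5*D*(484 + D)/7 (b(D) = (D + 484)*(D - 2*D/7) = (484 + D)*(5*D/7) = 5*D*(484 + D)/7)
b(-362)/Q(-388, 466) = ((5/7)*(-362)*(484 - 362))/(-65/9) = ((5/7)*(-362)*122)*(-9/65) = -220820/7*(-9/65) = 397476/91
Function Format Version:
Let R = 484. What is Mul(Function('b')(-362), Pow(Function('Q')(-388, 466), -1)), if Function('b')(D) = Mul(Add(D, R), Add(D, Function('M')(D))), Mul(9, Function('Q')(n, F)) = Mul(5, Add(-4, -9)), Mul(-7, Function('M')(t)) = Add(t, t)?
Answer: Rational(397476, 91) ≈ 4367.9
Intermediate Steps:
Function('M')(t) = Mul(Rational(-2, 7), t) (Function('M')(t) = Mul(Rational(-1, 7), Add(t, t)) = Mul(Rational(-1, 7), Mul(2, t)) = Mul(Rational(-2, 7), t))
Function('Q')(n, F) = Rational(-65, 9) (Function('Q')(n, F) = Mul(Rational(1, 9), Mul(5, Add(-4, -9))) = Mul(Rational(1, 9), Mul(5, -13)) = Mul(Rational(1, 9), -65) = Rational(-65, 9))
Function('b')(D) = Mul(Rational(5, 7), D, Add(484, D)) (Function('b')(D) = Mul(Add(D, 484), Add(D, Mul(Rational(-2, 7), D))) = Mul(Add(484, D), Mul(Rational(5, 7), D)) = Mul(Rational(5, 7), D, Add(484, D)))
Mul(Function('b')(-362), Pow(Function('Q')(-388, 466), -1)) = Mul(Mul(Rational(5, 7), -362, Add(484, -362)), Pow(Rational(-65, 9), -1)) = Mul(Mul(Rational(5, 7), -362, 122), Rational(-9, 65)) = Mul(Rational(-220820, 7), Rational(-9, 65)) = Rational(397476, 91)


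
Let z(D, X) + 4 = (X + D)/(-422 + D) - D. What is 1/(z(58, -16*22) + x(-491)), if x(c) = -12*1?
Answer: -26/1903 ≈ -0.013663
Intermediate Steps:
x(c) = -12
z(D, X) = -4 - D + (D + X)/(-422 + D) (z(D, X) = -4 + ((X + D)/(-422 + D) - D) = -4 + ((D + X)/(-422 + D) - D) = -4 + (-D + (D + X)/(-422 + D)) = -4 - D + (D + X)/(-422 + D))
1/(z(58, -16*22) + x(-491)) = 1/((1688 - 16*22 - 1*58**2 + 419*58)/(-422 + 58) - 12) = 1/((1688 - 352 - 1*3364 + 24302)/(-364) - 12) = 1/(-(1688 - 352 - 3364 + 24302)/364 - 12) = 1/(-1/364*22274 - 12) = 1/(-1591/26 - 12) = 1/(-1903/26) = -26/1903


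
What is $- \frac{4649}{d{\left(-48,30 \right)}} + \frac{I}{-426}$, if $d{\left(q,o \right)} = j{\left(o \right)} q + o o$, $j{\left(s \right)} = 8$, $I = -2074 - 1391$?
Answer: $- \frac{32089}{36636} \approx -0.87589$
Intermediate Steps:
$I = -3465$
$d{\left(q,o \right)} = o^{2} + 8 q$ ($d{\left(q,o \right)} = 8 q + o o = 8 q + o^{2} = o^{2} + 8 q$)
$- \frac{4649}{d{\left(-48,30 \right)}} + \frac{I}{-426} = - \frac{4649}{30^{2} + 8 \left(-48\right)} - \frac{3465}{-426} = - \frac{4649}{900 - 384} - - \frac{1155}{142} = - \frac{4649}{516} + \frac{1155}{142} = - \frac{32089}{36636}$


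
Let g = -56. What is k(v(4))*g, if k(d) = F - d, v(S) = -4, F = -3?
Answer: -56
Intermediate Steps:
k(d) = -3 - d
k(v(4))*g = (-3 - 1*(-4))*(-56) = (-3 + 4)*(-56) = 1*(-56) = -56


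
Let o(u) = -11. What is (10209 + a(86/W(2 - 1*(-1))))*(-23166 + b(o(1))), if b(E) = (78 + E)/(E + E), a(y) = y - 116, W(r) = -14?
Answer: -2570731368/11 ≈ -2.3370e+8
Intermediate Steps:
a(y) = -116 + y
b(E) = (78 + E)/(2*E) (b(E) = (78 + E)/((2*E)) = (78 + E)*(1/(2*E)) = (78 + E)/(2*E))
(10209 + a(86/W(2 - 1*(-1))))*(-23166 + b(o(1))) = (10209 + (-116 + 86/(-14)))*(-23166 + (½)*(78 - 11)/(-11)) = (10209 + (-116 + 86*(-1/14)))*(-23166 + (½)*(-1/11)*67) = (10209 + (-116 - 43/7))*(-23166 - 67/22) = (10209 - 855/7)*(-509719/22) = (70608/7)*(-509719/22) = -2570731368/11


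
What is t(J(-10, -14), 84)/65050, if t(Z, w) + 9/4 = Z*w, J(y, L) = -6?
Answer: -81/10408 ≈ -0.0077825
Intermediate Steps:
t(Z, w) = -9/4 + Z*w
t(J(-10, -14), 84)/65050 = (-9/4 - 6*84)/65050 = (-9/4 - 504)*(1/65050) = -2025/4*1/65050 = -81/10408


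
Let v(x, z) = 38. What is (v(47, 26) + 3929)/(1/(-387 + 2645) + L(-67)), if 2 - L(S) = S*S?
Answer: -8957486/10131645 ≈ -0.88411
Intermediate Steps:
L(S) = 2 - S**2 (L(S) = 2 - S*S = 2 - S**2)
(v(47, 26) + 3929)/(1/(-387 + 2645) + L(-67)) = (38 + 3929)/(1/(-387 + 2645) + (2 - 1*(-67)**2)) = 3967/(1/2258 + (2 - 1*4489)) = 3967/(1/2258 + (2 - 4489)) = 3967/(1/2258 - 4487) = 3967/(-10131645/2258) = 3967*(-2258/10131645) = -8957486/10131645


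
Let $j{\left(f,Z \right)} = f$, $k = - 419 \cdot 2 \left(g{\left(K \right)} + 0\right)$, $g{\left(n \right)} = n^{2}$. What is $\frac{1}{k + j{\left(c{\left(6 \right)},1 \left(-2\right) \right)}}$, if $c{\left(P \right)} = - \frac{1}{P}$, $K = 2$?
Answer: $- \frac{6}{20113} \approx -0.00029831$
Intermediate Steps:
$k = -3352$ ($k = - 419 \cdot 2 \left(2^{2} + 0\right) = - 419 \cdot 2 \left(4 + 0\right) = - 419 \cdot 2 \cdot 4 = \left(-419\right) 8 = -3352$)
$\frac{1}{k + j{\left(c{\left(6 \right)},1 \left(-2\right) \right)}} = \frac{1}{-3352 - \frac{1}{6}} = \frac{1}{- \frac{20113}{6}} = - \frac{6}{20113}$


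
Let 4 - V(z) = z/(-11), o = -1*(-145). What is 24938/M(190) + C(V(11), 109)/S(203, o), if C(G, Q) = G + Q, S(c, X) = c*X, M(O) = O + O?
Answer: 14681867/223706 ≈ 65.630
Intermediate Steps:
o = 145
M(O) = 2*O
V(z) = 4 + z/11 (V(z) = 4 - z/(-11) = 4 - z*(-1)/11 = 4 - (-1)*z/11 = 4 + z/11)
S(c, X) = X*c
24938/M(190) + C(V(11), 109)/S(203, o) = 24938/((2*190)) + ((4 + (1/11)*11) + 109)/((145*203)) = 24938/380 + ((4 + 1) + 109)/29435 = 24938*(1/380) + (5 + 109)*(1/29435) = 12469/190 + 114*(1/29435) = 12469/190 + 114/29435 = 14681867/223706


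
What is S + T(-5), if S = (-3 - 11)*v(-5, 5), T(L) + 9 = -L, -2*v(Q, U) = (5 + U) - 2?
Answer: 52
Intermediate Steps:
v(Q, U) = -3/2 - U/2 (v(Q, U) = -((5 + U) - 2)/2 = -(3 + U)/2 = -3/2 - U/2)
T(L) = -9 - L
S = 56 (S = (-3 - 11)*(-3/2 - 1/2*5) = -14*(-3/2 - 5/2) = -14*(-4) = 56)
S + T(-5) = 56 + (-9 - 1*(-5)) = 56 + (-9 + 5) = 56 - 4 = 52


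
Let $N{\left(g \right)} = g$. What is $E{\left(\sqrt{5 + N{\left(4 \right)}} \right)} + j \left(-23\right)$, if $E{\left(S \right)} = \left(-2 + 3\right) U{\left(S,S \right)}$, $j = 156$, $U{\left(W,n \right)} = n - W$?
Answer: $-3588$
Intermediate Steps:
$E{\left(S \right)} = 0$ ($E{\left(S \right)} = \left(-2 + 3\right) \left(S - S\right) = 1 \cdot 0 = 0$)
$E{\left(\sqrt{5 + N{\left(4 \right)}} \right)} + j \left(-23\right) = 0 + 156 \left(-23\right) = 0 - 3588 = -3588$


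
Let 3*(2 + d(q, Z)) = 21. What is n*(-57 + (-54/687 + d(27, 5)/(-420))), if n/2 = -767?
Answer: 842314031/9618 ≈ 87577.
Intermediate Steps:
n = -1534 (n = 2*(-767) = -1534)
d(q, Z) = 5 (d(q, Z) = -2 + (⅓)*21 = -2 + 7 = 5)
n*(-57 + (-54/687 + d(27, 5)/(-420))) = -1534*(-57 + (-54/687 + 5/(-420))) = -1534*(-57 + (-54*1/687 + 5*(-1/420))) = -1534*(-57 + (-18/229 - 1/84)) = -1534*(-57 - 1741/19236) = -1534*(-1098193/19236) = 842314031/9618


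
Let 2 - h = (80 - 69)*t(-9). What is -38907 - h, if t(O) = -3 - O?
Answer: -38843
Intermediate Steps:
h = -64 (h = 2 - (80 - 69)*(-3 - 1*(-9)) = 2 - 11*(-3 + 9) = 2 - 11*6 = 2 - 1*66 = 2 - 66 = -64)
-38907 - h = -38907 - 1*(-64) = -38907 + 64 = -38843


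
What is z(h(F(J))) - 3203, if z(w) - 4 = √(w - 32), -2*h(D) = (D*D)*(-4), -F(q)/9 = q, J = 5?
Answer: -3199 + 7*√82 ≈ -3135.6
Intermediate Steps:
F(q) = -9*q
h(D) = 2*D² (h(D) = -D*D*(-4)/2 = -D²*(-4)/2 = -(-2)*D² = 2*D²)
z(w) = 4 + √(-32 + w) (z(w) = 4 + √(w - 32) = 4 + √(-32 + w))
z(h(F(J))) - 3203 = (4 + √(-32 + 2*(-9*5)²)) - 3203 = (4 + √(-32 + 2*(-45)²)) - 3203 = (4 + √(-32 + 2*2025)) - 3203 = (4 + √(-32 + 4050)) - 3203 = (4 + √4018) - 3203 = (4 + 7*√82) - 3203 = -3199 + 7*√82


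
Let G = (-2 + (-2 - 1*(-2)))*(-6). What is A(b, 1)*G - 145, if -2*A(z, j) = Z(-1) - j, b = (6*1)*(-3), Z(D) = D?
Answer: -133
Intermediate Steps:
b = -18 (b = 6*(-3) = -18)
A(z, j) = ½ + j/2 (A(z, j) = -(-1 - j)/2 = ½ + j/2)
G = 12 (G = (-2 + (-2 + 2))*(-6) = (-2 + 0)*(-6) = -2*(-6) = 12)
A(b, 1)*G - 145 = (½ + (½)*1)*12 - 145 = (½ + ½)*12 - 145 = 1*12 - 145 = 12 - 145 = -133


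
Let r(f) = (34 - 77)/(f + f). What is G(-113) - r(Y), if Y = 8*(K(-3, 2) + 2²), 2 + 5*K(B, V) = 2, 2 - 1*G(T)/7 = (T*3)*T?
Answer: -17160597/64 ≈ -2.6813e+5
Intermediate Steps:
G(T) = 14 - 21*T² (G(T) = 14 - 7*T*3*T = 14 - 7*3*T*T = 14 - 21*T²)
K(B, V) = 0 (K(B, V) = -⅖ + (⅕)*2 = -⅖ + ⅖ = 0)
Y = 32 (Y = 8*(0 + 2²) = 8*(0 + 4) = 8*4 = 32)
r(f) = -43/(2*f) (r(f) = -43*1/(2*f) = -43/(2*f))
G(-113) - r(Y) = (14 - 21*(-113)²) - (-43)/(2*32) = (14 - 21*12769) - (-43)/(2*32) = (14 - 268149) - 1*(-43/64) = -268135 + 43/64 = -17160597/64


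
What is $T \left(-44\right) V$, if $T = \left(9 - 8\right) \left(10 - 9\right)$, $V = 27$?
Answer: $-1188$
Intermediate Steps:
$T = 1$ ($T = 1 \cdot 1 = 1$)
$T \left(-44\right) V = 1 \left(-44\right) 27 = \left(-44\right) 27 = -1188$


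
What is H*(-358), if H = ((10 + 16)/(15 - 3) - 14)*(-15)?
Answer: -63545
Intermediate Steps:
H = 355/2 (H = (26/12 - 14)*(-15) = (26*(1/12) - 14)*(-15) = (13/6 - 14)*(-15) = -71/6*(-15) = 355/2 ≈ 177.50)
H*(-358) = (355/2)*(-358) = -63545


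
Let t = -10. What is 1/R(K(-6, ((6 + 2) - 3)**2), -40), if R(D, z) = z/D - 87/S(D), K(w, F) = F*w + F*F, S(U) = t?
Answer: 190/1637 ≈ 0.11607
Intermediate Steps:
S(U) = -10
K(w, F) = F**2 + F*w (K(w, F) = F*w + F**2 = F**2 + F*w)
R(D, z) = 87/10 + z/D (R(D, z) = z/D - 87/(-10) = z/D - 87*(-1/10) = z/D + 87/10 = 87/10 + z/D)
1/R(K(-6, ((6 + 2) - 3)**2), -40) = 1/(87/10 - 40*1/((((6 + 2) - 3)**2 - 6)*((6 + 2) - 3)**2)) = 1/(87/10 - 40*1/((8 - 3)**2*((8 - 3)**2 - 6))) = 1/(87/10 - 40*1/(25*(5**2 - 6))) = 1/(87/10 - 40*1/(25*(25 - 6))) = 1/(87/10 - 40/(25*19)) = 1/(87/10 - 40/475) = 1/(87/10 - 40*1/475) = 1/(87/10 - 8/95) = 1/(1637/190) = 190/1637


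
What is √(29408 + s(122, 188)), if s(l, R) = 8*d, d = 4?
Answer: 16*√115 ≈ 171.58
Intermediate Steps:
s(l, R) = 32 (s(l, R) = 8*4 = 32)
√(29408 + s(122, 188)) = √(29408 + 32) = √29440 = 16*√115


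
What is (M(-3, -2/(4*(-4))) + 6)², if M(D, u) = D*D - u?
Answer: 14161/64 ≈ 221.27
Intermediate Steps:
M(D, u) = D² - u
(M(-3, -2/(4*(-4))) + 6)² = (((-3)² - (-2)/(4*(-4))) + 6)² = ((9 - (-2)/(-16)) + 6)² = ((9 - (-2)*(-1)/16) + 6)² = ((9 - 1*⅛) + 6)² = ((9 - ⅛) + 6)² = (71/8 + 6)² = (119/8)² = 14161/64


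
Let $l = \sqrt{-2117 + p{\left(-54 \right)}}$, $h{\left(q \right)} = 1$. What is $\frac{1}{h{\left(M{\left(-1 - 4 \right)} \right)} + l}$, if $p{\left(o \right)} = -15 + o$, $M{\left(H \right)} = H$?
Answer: $\frac{1}{2187} - \frac{i \sqrt{2186}}{2187} \approx 0.00045725 - 0.021378 i$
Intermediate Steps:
$l = i \sqrt{2186}$ ($l = \sqrt{-2117 - 69} = \sqrt{-2186} = i \sqrt{2186} \approx 46.755 i$)
$\frac{1}{h{\left(M{\left(-1 - 4 \right)} \right)} + l} = \frac{1}{1 + i \sqrt{2186}}$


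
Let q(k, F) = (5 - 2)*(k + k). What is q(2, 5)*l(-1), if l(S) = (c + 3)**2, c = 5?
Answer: 768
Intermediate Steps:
q(k, F) = 6*k (q(k, F) = 3*(2*k) = 6*k)
l(S) = 64 (l(S) = (5 + 3)**2 = 8**2 = 64)
q(2, 5)*l(-1) = (6*2)*64 = 12*64 = 768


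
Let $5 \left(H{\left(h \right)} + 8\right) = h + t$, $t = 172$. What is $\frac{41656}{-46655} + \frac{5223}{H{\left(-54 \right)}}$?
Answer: $\frac{405048719}{1213030} \approx 333.92$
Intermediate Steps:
$H{\left(h \right)} = \frac{132}{5} + \frac{h}{5}$ ($H{\left(h \right)} = -8 + \frac{h + 172}{5} = -8 + \frac{172 + h}{5} = -8 + \left(\frac{172}{5} + \frac{h}{5}\right) = \frac{132}{5} + \frac{h}{5}$)
$\frac{41656}{-46655} + \frac{5223}{H{\left(-54 \right)}} = \frac{41656}{-46655} + \frac{5223}{\frac{132}{5} + \frac{1}{5} \left(-54\right)} = 41656 \left(- \frac{1}{46655}\right) + \frac{5223}{\frac{132}{5} - \frac{54}{5}} = - \frac{41656}{46655} + \frac{5223}{\frac{78}{5}} = - \frac{41656}{46655} + 5223 \cdot \frac{5}{78} = - \frac{41656}{46655} + \frac{8705}{26} = \frac{405048719}{1213030}$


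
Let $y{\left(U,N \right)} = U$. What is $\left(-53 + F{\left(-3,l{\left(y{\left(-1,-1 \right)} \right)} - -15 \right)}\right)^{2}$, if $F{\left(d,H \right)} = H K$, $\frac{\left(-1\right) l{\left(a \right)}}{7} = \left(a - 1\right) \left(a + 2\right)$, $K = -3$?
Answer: $19600$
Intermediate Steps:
$l{\left(a \right)} = - 7 \left(-1 + a\right) \left(2 + a\right)$ ($l{\left(a \right)} = - 7 \left(a - 1\right) \left(a + 2\right) = - 7 \left(-1 + a\right) \left(2 + a\right)$)
$F{\left(d,H \right)} = - 3 H$ ($F{\left(d,H \right)} = H \left(-3\right) = - 3 H$)
$\left(-53 + F{\left(-3,l{\left(y{\left(-1,-1 \right)} \right)} - -15 \right)}\right)^{2} = \left(-53 - 3 \left(\left(14 - -7 - 7 \left(-1\right)^{2}\right) - -15\right)\right)^{2} = \left(-53 - 3 \left(\left(14 + 7 - 7\right) + 15\right)\right)^{2} = \left(-53 - 3 \left(14 + 15\right)\right)^{2} = \left(-53 - 87\right)^{2} = \left(-140\right)^{2} = 19600$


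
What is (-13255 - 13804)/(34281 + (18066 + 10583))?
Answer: -27059/62930 ≈ -0.42999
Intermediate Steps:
(-13255 - 13804)/(34281 + (18066 + 10583)) = -27059/(34281 + 28649) = -27059/62930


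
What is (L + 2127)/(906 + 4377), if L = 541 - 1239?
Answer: 1429/5283 ≈ 0.27049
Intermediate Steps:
L = -698
(L + 2127)/(906 + 4377) = (-698 + 2127)/(906 + 4377) = 1429/5283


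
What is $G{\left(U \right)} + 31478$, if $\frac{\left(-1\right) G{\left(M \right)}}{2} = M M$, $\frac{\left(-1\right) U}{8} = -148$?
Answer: $-2772234$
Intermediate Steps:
$U = 1184$ ($U = \left(-8\right) \left(-148\right) = 1184$)
$G{\left(M \right)} = - 2 M^{2}$ ($G{\left(M \right)} = - 2 M M = - 2 M^{2}$)
$G{\left(U \right)} + 31478 = - 2 \cdot 1184^{2} + 31478 = \left(-2\right) 1401856 + 31478 = -2803712 + 31478 = -2772234$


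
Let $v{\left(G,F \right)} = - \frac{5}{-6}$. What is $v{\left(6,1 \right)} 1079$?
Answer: $\frac{5395}{6} \approx 899.17$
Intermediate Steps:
$v{\left(G,F \right)} = \frac{5}{6}$ ($v{\left(G,F \right)} = \left(-5\right) \left(- \frac{1}{6}\right) = \frac{5}{6}$)
$v{\left(6,1 \right)} 1079 = \frac{5}{6} \cdot 1079 = \frac{5395}{6}$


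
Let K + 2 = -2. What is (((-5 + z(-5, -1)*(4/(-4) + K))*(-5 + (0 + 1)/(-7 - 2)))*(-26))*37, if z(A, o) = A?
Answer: 885040/9 ≈ 98338.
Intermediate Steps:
K = -4 (K = -2 - 2 = -4)
(((-5 + z(-5, -1)*(4/(-4) + K))*(-5 + (0 + 1)/(-7 - 2)))*(-26))*37 = (((-5 - 5*(4/(-4) - 4))*(-5 + (0 + 1)/(-7 - 2)))*(-26))*37 = (((-5 - 5*(4*(-¼) - 4))*(-5 + 1/(-9)))*(-26))*37 = (((-5 - 5*(-1 - 4))*(-5 + 1*(-⅑)))*(-26))*37 = (((-5 - 5*(-5))*(-5 - ⅑))*(-26))*37 = (((-5 + 25)*(-46/9))*(-26))*37 = ((20*(-46/9))*(-26))*37 = -920/9*(-26)*37 = (23920/9)*37 = 885040/9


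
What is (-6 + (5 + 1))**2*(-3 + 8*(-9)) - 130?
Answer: -130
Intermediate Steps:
(-6 + (5 + 1))**2*(-3 + 8*(-9)) - 130 = (-6 + 6)**2*(-3 - 72) - 130 = 0**2*(-75) - 130 = 0*(-75) - 130 = 0 - 130 = -130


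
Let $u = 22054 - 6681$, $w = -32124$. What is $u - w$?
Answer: $47497$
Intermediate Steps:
$u = 15373$
$u - w = 15373 - -32124 = 15373 + 32124 = 47497$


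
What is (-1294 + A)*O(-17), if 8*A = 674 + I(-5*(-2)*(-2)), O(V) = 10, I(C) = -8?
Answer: -24215/2 ≈ -12108.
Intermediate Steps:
A = 333/4 (A = (674 - 8)/8 = (1/8)*666 = 333/4 ≈ 83.250)
(-1294 + A)*O(-17) = (-1294 + 333/4)*10 = -4843/4*10 = -24215/2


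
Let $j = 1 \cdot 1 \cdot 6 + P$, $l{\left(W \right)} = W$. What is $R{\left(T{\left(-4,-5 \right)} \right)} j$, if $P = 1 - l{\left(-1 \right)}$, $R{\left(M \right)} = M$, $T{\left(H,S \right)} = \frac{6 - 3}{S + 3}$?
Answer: $-12$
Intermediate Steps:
$T{\left(H,S \right)} = \frac{3}{3 + S}$
$P = 2$ ($P = 1 - -1 = 1 + 1 = 2$)
$j = 8$ ($j = 1 \cdot 1 \cdot 6 + 2 = 1 \cdot 6 + 2 = 6 + 2 = 8$)
$R{\left(T{\left(-4,-5 \right)} \right)} j = \frac{3}{3 - 5} \cdot 8 = \frac{3}{-2} \cdot 8 = 3 \left(- \frac{1}{2}\right) 8 = \left(- \frac{3}{2}\right) 8 = -12$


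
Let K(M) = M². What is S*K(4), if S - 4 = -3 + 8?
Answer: 144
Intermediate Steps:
S = 9 (S = 4 + (-3 + 8) = 4 + 5 = 9)
S*K(4) = 9*4² = 9*16 = 144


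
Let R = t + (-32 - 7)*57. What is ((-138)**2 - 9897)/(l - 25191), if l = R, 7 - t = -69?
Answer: -9147/27338 ≈ -0.33459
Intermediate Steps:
t = 76 (t = 7 - 1*(-69) = 7 + 69 = 76)
R = -2147 (R = 76 + (-32 - 7)*57 = 76 - 39*57 = 76 - 2223 = -2147)
l = -2147
((-138)**2 - 9897)/(l - 25191) = ((-138)**2 - 9897)/(-2147 - 25191) = (19044 - 9897)/(-27338) = 9147*(-1/27338) = -9147/27338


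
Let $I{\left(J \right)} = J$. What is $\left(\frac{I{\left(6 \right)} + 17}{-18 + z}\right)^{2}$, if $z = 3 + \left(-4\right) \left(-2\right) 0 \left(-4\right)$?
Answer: $\frac{529}{225} \approx 2.3511$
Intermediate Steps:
$z = 3$ ($z = 3 + 8 \cdot 0 \left(-4\right) = 3 + 0 \left(-4\right) = 3 + 0 = 3$)
$\left(\frac{I{\left(6 \right)} + 17}{-18 + z}\right)^{2} = \left(\frac{6 + 17}{-18 + 3}\right)^{2} = \left(\frac{23}{-15}\right)^{2} = \left(23 \left(- \frac{1}{15}\right)\right)^{2} = \left(- \frac{23}{15}\right)^{2} = \frac{529}{225}$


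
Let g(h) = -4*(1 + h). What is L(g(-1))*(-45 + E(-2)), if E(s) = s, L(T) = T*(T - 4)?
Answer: 0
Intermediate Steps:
g(h) = -4 - 4*h
L(T) = T*(-4 + T)
L(g(-1))*(-45 + E(-2)) = ((-4 - 4*(-1))*(-4 + (-4 - 4*(-1))))*(-45 - 2) = ((-4 + 4)*(-4 + (-4 + 4)))*(-47) = (0*(-4 + 0))*(-47) = (0*(-4))*(-47) = 0*(-47) = 0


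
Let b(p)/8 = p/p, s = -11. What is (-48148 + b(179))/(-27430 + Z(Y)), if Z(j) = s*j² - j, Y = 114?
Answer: 2407/8525 ≈ 0.28235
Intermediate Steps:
Z(j) = -j - 11*j² (Z(j) = -11*j² - j = -j - 11*j²)
b(p) = 8 (b(p) = 8*(p/p) = 8*1 = 8)
(-48148 + b(179))/(-27430 + Z(Y)) = (-48148 + 8)/(-27430 + 114*(-1 - 11*114)) = -48140/(-27430 + 114*(-1 - 1254)) = -48140/(-27430 + 114*(-1255)) = -48140/(-27430 - 143070) = -48140/(-170500) = -48140*(-1/170500) = 2407/8525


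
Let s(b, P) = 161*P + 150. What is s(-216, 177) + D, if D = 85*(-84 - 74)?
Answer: 15217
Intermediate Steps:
D = -13430 (D = 85*(-158) = -13430)
s(b, P) = 150 + 161*P
s(-216, 177) + D = (150 + 161*177) - 13430 = (150 + 28497) - 13430 = 28647 - 13430 = 15217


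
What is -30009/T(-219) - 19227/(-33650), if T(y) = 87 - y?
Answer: -83659949/858075 ≈ -97.497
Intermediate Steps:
-30009/T(-219) - 19227/(-33650) = -30009/(87 - 1*(-219)) - 19227/(-33650) = -30009/(87 + 219) - 19227*(-1/33650) = -30009/306 + 19227/33650 = -30009*1/306 + 19227/33650 = -10003/102 + 19227/33650 = -83659949/858075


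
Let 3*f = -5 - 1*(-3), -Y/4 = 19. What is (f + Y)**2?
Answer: 52900/9 ≈ 5877.8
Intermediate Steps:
Y = -76 (Y = -4*19 = -76)
f = -2/3 (f = (-5 - 1*(-3))/3 = (-5 + 3)/3 = (1/3)*(-2) = -2/3 ≈ -0.66667)
(f + Y)**2 = (-2/3 - 76)**2 = (-230/3)**2 = 52900/9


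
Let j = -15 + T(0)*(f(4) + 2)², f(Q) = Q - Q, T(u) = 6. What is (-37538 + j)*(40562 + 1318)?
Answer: -1571714520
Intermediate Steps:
f(Q) = 0
j = 9 (j = -15 + 6*(0 + 2)² = -15 + 6*2² = -15 + 6*4 = -15 + 24 = 9)
(-37538 + j)*(40562 + 1318) = (-37538 + 9)*(40562 + 1318) = -37529*41880 = -1571714520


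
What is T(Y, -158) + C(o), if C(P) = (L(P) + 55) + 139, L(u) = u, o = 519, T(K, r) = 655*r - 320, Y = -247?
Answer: -103097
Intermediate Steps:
T(K, r) = -320 + 655*r
C(P) = 194 + P (C(P) = (P + 55) + 139 = (55 + P) + 139 = 194 + P)
T(Y, -158) + C(o) = (-320 + 655*(-158)) + (194 + 519) = (-320 - 103490) + 713 = -103810 + 713 = -103097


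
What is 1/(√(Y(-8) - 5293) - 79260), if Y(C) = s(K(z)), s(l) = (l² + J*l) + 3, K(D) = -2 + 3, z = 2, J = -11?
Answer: -3963/314107645 - I*√53/628215290 ≈ -1.2617e-5 - 1.1589e-8*I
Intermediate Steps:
K(D) = 1
s(l) = 3 + l² - 11*l (s(l) = (l² - 11*l) + 3 = 3 + l² - 11*l)
Y(C) = -7 (Y(C) = 3 + 1² - 11*1 = 3 + 1 - 11 = -7)
1/(√(Y(-8) - 5293) - 79260) = 1/(√(-7 - 5293) - 79260) = 1/(√(-5300) - 79260) = 1/(10*I*√53 - 79260) = 1/(-79260 + 10*I*√53)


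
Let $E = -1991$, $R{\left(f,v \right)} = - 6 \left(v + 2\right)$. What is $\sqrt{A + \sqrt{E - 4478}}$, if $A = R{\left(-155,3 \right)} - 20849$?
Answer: $\sqrt{-20879 + i \sqrt{6469}} \approx 0.2783 + 144.5 i$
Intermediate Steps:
$R{\left(f,v \right)} = -12 - 6 v$ ($R{\left(f,v \right)} = - 6 \left(2 + v\right) = -12 - 6 v$)
$A = -20879$ ($A = \left(-12 - 18\right) - 20849 = -30 - 20849 = -20879$)
$\sqrt{A + \sqrt{E - 4478}} = \sqrt{-20879 + \sqrt{-1991 - 4478}} = \sqrt{-20879 + \sqrt{-6469}} = \sqrt{-20879 + i \sqrt{6469}}$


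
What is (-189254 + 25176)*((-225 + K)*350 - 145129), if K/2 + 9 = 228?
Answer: 11580461162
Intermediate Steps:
K = 438 (K = -18 + 2*228 = -18 + 456 = 438)
(-189254 + 25176)*((-225 + K)*350 - 145129) = (-189254 + 25176)*((-225 + 438)*350 - 145129) = -164078*(213*350 - 145129) = -164078*(74550 - 145129) = -164078*(-70579) = 11580461162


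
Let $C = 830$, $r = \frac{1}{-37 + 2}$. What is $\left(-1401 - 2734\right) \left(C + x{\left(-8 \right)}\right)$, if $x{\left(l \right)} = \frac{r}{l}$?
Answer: $- \frac{192195627}{56} \approx -3.4321 \cdot 10^{6}$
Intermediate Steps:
$r = - \frac{1}{35}$ ($r = \frac{1}{-35} = - \frac{1}{35} \approx -0.028571$)
$x{\left(l \right)} = - \frac{1}{35 l}$
$\left(-1401 - 2734\right) \left(C + x{\left(-8 \right)}\right) = \left(-1401 - 2734\right) \left(830 - \frac{1}{35 \left(-8\right)}\right) = - 4135 \left(830 - - \frac{1}{280}\right) = - 4135 \left(830 + \frac{1}{280}\right) = \left(-4135\right) \frac{232401}{280} = - \frac{192195627}{56}$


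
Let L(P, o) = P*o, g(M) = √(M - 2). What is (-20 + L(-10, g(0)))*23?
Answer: -460 - 230*I*√2 ≈ -460.0 - 325.27*I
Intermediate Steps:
g(M) = √(-2 + M)
(-20 + L(-10, g(0)))*23 = (-20 - 10*√(-2 + 0))*23 = (-20 - 10*I*√2)*23 = -460 - 230*I*√2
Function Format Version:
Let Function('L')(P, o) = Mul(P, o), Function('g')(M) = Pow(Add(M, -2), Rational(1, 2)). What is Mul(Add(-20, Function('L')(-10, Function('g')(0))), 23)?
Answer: Add(-460, Mul(-230, I, Pow(2, Rational(1, 2)))) ≈ Add(-460.00, Mul(-325.27, I))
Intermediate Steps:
Function('g')(M) = Pow(Add(-2, M), Rational(1, 2))
Mul(Add(-20, Function('L')(-10, Function('g')(0))), 23) = Mul(Add(-20, Mul(-10, Pow(Add(-2, 0), Rational(1, 2)))), 23) = Mul(Add(-20, Mul(-10, Pow(-2, Rational(1, 2)))), 23) = Mul(Add(-20, Mul(-10, Mul(I, Pow(2, Rational(1, 2))))), 23) = Mul(Add(-20, Mul(-10, I, Pow(2, Rational(1, 2)))), 23) = Add(-460, Mul(-230, I, Pow(2, Rational(1, 2))))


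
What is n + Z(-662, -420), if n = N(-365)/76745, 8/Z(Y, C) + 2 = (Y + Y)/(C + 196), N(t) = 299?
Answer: 34447241/16807155 ≈ 2.0496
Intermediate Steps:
Z(Y, C) = 8/(-2 + 2*Y/(196 + C)) (Z(Y, C) = 8/(-2 + (Y + Y)/(C + 196)) = 8/(-2 + (2*Y)/(196 + C)) = 8/(-2 + 2*Y/(196 + C)))
n = 299/76745 ≈ 0.0038960
n + Z(-662, -420) = 299/76745 + 4*(-196 - 1*(-420))/(196 - 420 - 1*(-662)) = 299/76745 + 4*(-196 + 420)/(196 - 420 + 662) = 299/76745 + 4*224/438 = 299/76745 + 4*(1/438)*224 = 299/76745 + 448/219 = 34447241/16807155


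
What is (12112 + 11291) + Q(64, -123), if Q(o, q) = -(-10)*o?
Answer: 24043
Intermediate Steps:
Q(o, q) = 10*o
(12112 + 11291) + Q(64, -123) = (12112 + 11291) + 10*64 = 23403 + 640 = 24043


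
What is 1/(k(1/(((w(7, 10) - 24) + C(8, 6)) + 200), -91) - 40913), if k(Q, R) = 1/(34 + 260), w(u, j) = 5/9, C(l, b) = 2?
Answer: -294/12028421 ≈ -2.4442e-5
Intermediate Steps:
w(u, j) = 5/9 (w(u, j) = 5*(⅑) = 5/9)
k(Q, R) = 1/294
1/(k(1/(((w(7, 10) - 24) + C(8, 6)) + 200), -91) - 40913) = 1/(1/294 - 40913) = 1/(-12028421/294) = -294/12028421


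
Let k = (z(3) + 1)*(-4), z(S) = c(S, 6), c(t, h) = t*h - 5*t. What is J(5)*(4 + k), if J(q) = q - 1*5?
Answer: 0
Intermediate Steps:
c(t, h) = -5*t + h*t (c(t, h) = h*t - 5*t = -5*t + h*t)
z(S) = S (z(S) = S*(-5 + 6) = S*1 = S)
J(q) = -5 + q (J(q) = q - 5 = -5 + q)
k = -16 (k = (3 + 1)*(-4) = 4*(-4) = -16)
J(5)*(4 + k) = (-5 + 5)*(4 - 16) = 0*(-12) = 0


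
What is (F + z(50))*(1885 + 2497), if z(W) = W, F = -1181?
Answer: -4956042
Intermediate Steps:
(F + z(50))*(1885 + 2497) = (-1181 + 50)*(1885 + 2497) = -1131*4382 = -4956042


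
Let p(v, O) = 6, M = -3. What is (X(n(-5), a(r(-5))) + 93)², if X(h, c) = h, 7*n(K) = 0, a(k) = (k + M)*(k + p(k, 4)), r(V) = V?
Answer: 8649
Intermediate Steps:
a(k) = (-3 + k)*(6 + k) (a(k) = (k - 3)*(k + 6) = (-3 + k)*(6 + k))
n(K) = 0 (n(K) = (⅐)*0 = 0)
(X(n(-5), a(r(-5))) + 93)² = (0 + 93)² = 93² = 8649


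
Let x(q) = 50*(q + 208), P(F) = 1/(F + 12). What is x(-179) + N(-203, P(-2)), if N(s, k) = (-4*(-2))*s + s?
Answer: -377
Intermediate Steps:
P(F) = 1/(12 + F)
N(s, k) = 9*s (N(s, k) = 8*s + s = 9*s)
x(q) = 10400 + 50*q (x(q) = 50*(208 + q) = 10400 + 50*q)
x(-179) + N(-203, P(-2)) = (10400 + 50*(-179)) + 9*(-203) = (10400 - 8950) - 1827 = 1450 - 1827 = -377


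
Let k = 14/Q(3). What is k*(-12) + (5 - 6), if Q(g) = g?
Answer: -57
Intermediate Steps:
k = 14/3 ≈ 4.6667
k*(-12) + (5 - 6) = (14/3)*(-12) + (5 - 6) = -56 - 1 = -57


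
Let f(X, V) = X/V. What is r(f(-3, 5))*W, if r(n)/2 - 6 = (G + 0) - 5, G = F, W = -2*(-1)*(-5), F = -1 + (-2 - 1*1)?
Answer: 60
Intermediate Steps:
F = -4 (F = -1 + (-2 - 1) = -1 - 3 = -4)
W = -10 (W = 2*(-5) = -10)
G = -4
r(n) = -6 (r(n) = 12 + 2*((-4 + 0) - 5) = 12 + 2*(-4 - 5) = 12 + 2*(-9) = 12 - 18 = -6)
r(f(-3, 5))*W = -6*(-10) = 60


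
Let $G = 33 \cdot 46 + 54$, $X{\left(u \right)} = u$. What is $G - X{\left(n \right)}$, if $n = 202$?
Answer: $1370$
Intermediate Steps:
$G = 1572$ ($G = 1518 + 54 = 1572$)
$G - X{\left(n \right)} = 1572 - 202 = 1370$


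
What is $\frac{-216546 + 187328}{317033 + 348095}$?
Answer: $- \frac{14609}{332564} \approx -0.043928$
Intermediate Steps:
$\frac{-216546 + 187328}{317033 + 348095} = - \frac{29218}{665128} = \left(-29218\right) \frac{1}{665128} = - \frac{14609}{332564}$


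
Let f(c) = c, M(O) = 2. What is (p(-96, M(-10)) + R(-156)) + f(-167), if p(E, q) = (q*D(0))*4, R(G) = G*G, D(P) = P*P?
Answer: 24169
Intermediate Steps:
D(P) = P²
R(G) = G²
p(E, q) = 0 (p(E, q) = (q*0²)*4 = (q*0)*4 = 0*4 = 0)
(p(-96, M(-10)) + R(-156)) + f(-167) = (0 + (-156)²) - 167 = (0 + 24336) - 167 = 24336 - 167 = 24169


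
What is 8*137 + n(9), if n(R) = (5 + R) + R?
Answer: 1119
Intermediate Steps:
n(R) = 5 + 2*R
8*137 + n(9) = 8*137 + (5 + 2*9) = 1096 + (5 + 18) = 1096 + 23 = 1119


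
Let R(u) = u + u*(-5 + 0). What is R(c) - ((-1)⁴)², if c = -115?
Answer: 459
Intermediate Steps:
R(u) = -4*u (R(u) = u + u*(-5) = u - 5*u = -4*u)
R(c) - ((-1)⁴)² = -4*(-115) - ((-1)⁴)² = 460 - 1*1² = 460 - 1*1 = 460 - 1 = 459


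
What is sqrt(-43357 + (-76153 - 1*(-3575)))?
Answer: I*sqrt(115935) ≈ 340.49*I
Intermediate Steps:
sqrt(-43357 + (-76153 - 1*(-3575))) = sqrt(-43357 + (-76153 + 3575)) = sqrt(-43357 - 72578) = sqrt(-115935) = I*sqrt(115935)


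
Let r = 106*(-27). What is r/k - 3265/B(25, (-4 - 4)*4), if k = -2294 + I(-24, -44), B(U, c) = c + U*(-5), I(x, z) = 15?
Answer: 148873/6751 ≈ 22.052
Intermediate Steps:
B(U, c) = c - 5*U
r = -2862
k = -2279 (k = -2294 + 15 = -2279)
r/k - 3265/B(25, (-4 - 4)*4) = -2862/(-2279) - 3265/((-4 - 4)*4 - 5*25) = -2862*(-1/2279) - 3265/(-8*4 - 125) = 54/43 - 3265/(-32 - 125) = 54/43 - 3265/(-157) = 54/43 - 3265*(-1/157) = 54/43 + 3265/157 = 148873/6751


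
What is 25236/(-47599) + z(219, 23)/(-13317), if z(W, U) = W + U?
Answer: -347586770/633875883 ≈ -0.54835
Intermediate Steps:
z(W, U) = U + W
25236/(-47599) + z(219, 23)/(-13317) = 25236/(-47599) + (23 + 219)/(-13317) = 25236*(-1/47599) + 242*(-1/13317) = -25236/47599 - 242/13317 = -347586770/633875883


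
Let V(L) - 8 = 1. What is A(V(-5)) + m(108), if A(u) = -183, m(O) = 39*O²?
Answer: 454713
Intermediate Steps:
V(L) = 9 (V(L) = 8 + 1 = 9)
A(V(-5)) + m(108) = -183 + 39*108² = -183 + 39*11664 = -183 + 454896 = 454713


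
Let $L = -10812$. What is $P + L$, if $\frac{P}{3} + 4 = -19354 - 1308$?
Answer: $-72810$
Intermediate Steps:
$P = -61998$ ($P = -12 + 3 \left(-19354 - 1308\right) = -12 + 3 \left(-20662\right) = -12 - 61986 = -61998$)
$P + L = -61998 - 10812 = -72810$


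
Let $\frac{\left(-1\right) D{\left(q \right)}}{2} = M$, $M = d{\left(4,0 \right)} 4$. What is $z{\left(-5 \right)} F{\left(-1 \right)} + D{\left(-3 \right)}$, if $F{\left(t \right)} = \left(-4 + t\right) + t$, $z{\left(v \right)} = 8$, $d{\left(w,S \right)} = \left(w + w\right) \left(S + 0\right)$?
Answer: $-48$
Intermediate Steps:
$d{\left(w,S \right)} = 2 S w$ ($d{\left(w,S \right)} = 2 w S = 2 S w$)
$M = 0$ ($M = 2 \cdot 0 \cdot 4 \cdot 4 = 0 \cdot 4 = 0$)
$D{\left(q \right)} = 0$ ($D{\left(q \right)} = \left(-2\right) 0 = 0$)
$F{\left(t \right)} = -4 + 2 t$
$z{\left(-5 \right)} F{\left(-1 \right)} + D{\left(-3 \right)} = 8 \left(-4 + 2 \left(-1\right)\right) + 0 = 8 \left(-4 - 2\right) + 0 = 8 \left(-6\right) + 0 = -48 + 0 = -48$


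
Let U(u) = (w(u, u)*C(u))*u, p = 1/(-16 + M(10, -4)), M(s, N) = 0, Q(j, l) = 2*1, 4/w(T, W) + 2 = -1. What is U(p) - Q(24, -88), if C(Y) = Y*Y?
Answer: -6143/3072 ≈ -1.9997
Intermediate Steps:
C(Y) = Y**2
w(T, W) = -4/3 (w(T, W) = 4/(-2 - 1) = 4/(-3) = 4*(-1/3) = -4/3)
Q(j, l) = 2
p = -1/16 (p = 1/(-16 + 0) = 1/(-16) = -1/16 ≈ -0.062500)
U(u) = -4*u**3/3 (U(u) = (-4*u**2/3)*u = -4*u**3/3)
U(p) - Q(24, -88) = -4*(-1/16)**3/3 - 1*2 = -4/3*(-1/4096) - 2 = 1/3072 - 2 = -6143/3072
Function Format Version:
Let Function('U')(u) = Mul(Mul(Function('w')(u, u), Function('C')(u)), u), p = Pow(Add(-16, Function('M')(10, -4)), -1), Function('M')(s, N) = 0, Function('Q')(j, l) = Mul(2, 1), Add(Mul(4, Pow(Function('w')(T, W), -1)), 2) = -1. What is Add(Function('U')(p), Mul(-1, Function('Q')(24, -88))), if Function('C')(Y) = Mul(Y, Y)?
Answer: Rational(-6143, 3072) ≈ -1.9997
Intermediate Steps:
Function('C')(Y) = Pow(Y, 2)
Function('w')(T, W) = Rational(-4, 3) (Function('w')(T, W) = Mul(4, Pow(Add(-2, -1), -1)) = Mul(4, Pow(-3, -1)) = Mul(4, Rational(-1, 3)) = Rational(-4, 3))
Function('Q')(j, l) = 2
p = Rational(-1, 16) (p = Pow(Add(-16, 0), -1) = Pow(-16, -1) = Rational(-1, 16) ≈ -0.062500)
Function('U')(u) = Mul(Rational(-4, 3), Pow(u, 3)) (Function('U')(u) = Mul(Mul(Rational(-4, 3), Pow(u, 2)), u) = Mul(Rational(-4, 3), Pow(u, 3)))
Add(Function('U')(p), Mul(-1, Function('Q')(24, -88))) = Add(Mul(Rational(-4, 3), Pow(Rational(-1, 16), 3)), Mul(-1, 2)) = Add(Mul(Rational(-4, 3), Rational(-1, 4096)), -2) = Add(Rational(1, 3072), -2) = Rational(-6143, 3072)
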